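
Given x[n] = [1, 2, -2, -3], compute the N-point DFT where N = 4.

X[k] = Σ(n=0 to 3) x[n] · ω_4^(nk)
where ω_4 = e^(-2πi/4)

Computing each X[k]:
X[0] = -2
X[1] = 3-5i
X[2] = 0
X[3] = 3+5i

X = [-2, 3-5i, 0, 3+5i]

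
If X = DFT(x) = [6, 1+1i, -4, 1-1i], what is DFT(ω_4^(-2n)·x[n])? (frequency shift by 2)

Modulation property: DFT(ω_4^(-2n)·x[n]) = X[(k-2) mod 4], so circularly shift X by 2 positions.

X[k-2] = [-4, 1-1i, 6, 1+1i]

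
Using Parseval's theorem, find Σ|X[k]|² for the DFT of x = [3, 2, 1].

Parseval: Σ|x[n]|² = (1/N)Σ|X[k]|², so Σ|X[k]|² = N·Σ|x[n]|² = 3·14.0000

Σ|X[k]|² = N·Σ|x[n]|² = 3·14.0000 = 42.0000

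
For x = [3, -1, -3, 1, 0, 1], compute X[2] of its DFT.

X[2] = Σ(n=0 to 5) x[n] · ω_6^(2n) where ω_6 = e^(-2πi/6)
= (3)·ω_6^0 + (-1)·ω_6^2 + (-3)·ω_6^4 + (1)·ω_6^6 + (0)·ω_6^8 + (1)·ω_6^10

X[2] = 5.5000-0.8660i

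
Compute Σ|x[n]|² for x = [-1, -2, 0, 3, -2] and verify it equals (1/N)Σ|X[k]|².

Time domain:
Σ|x[n]|² = |-1|² + |-2|² + |0|² + |3|² + |-2|² = 18.0000

Frequency domain:
(1/5)Σ|X[k]|² = (1/5)(|-2|² + |-4.6631+1.7634i|² + |3.1631-2.8532i|² + |3.1631+2.8532i|² + |-4.6631-1.7634i|²) = (1/5)·90.0000 = 18.0000

Both sides agree, confirming Parseval's theorem.

Σ|x[n]|² = (1/N)Σ|X[k]|² = 18.0000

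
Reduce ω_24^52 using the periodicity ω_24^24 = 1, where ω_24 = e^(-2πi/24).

Since ω_24^24 = 1, powers reduce modulo 24.
52 mod 24 = 4
So ω_24^52 = ω_24^4 = e^(-2πi·4/24)

ω_24^52 = ω_24^4 = 0.5000-0.8660i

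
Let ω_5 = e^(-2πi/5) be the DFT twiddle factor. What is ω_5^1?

ω_5^1 = e^(-2πi·1/5)
= cos(-2π·1/5) + i·sin(-2π·1/5)
= cos(-2π/5) + i·sin(-2π/5)

ω_5^1 = cos(-2π/5) + i·sin(-2π/5) = 0.3090-0.9511i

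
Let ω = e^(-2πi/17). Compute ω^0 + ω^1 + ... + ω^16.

Sum of all nth roots of unity equals 0 for n > 1 (geometric series with r ≠ 1).

0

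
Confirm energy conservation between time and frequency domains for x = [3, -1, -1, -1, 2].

Time domain:
Σ|x[n]|² = |3|² + |-1|² + |-1|² + |-1|² + |2|² = 16.0000

Frequency domain:
(1/5)Σ|X[k]|² = (1/5)(|2|² + |4.9271+2.8532i|² + |1.5729+1.7634i|² + |1.5729-1.7634i|² + |4.9271-2.8532i|²) = (1/5)·80.0000 = 16.0000

Both sides agree, confirming Parseval's theorem.

Σ|x[n]|² = (1/N)Σ|X[k]|² = 16.0000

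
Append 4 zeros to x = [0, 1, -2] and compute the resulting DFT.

Original 3-point DFT: [-1, 0.5000-2.5981i, 0.5000+2.5981i]
Zero-padded 7-point DFT provides frequency interpolation.

DFT_7([x, 0, ...]) = [-1, 1.0685+1.1680i, 1.5794-1.8427i, -2.1479-1.9975i, -2.1479+1.9975i, 1.5794+1.8427i, 1.0685-1.1680i]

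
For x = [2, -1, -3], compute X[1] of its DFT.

X[1] = Σ(n=0 to 2) x[n] · ω_3^(1n) where ω_3 = e^(-2πi/3)
= (2)·ω_3^0 + (-1)·ω_3^1 + (-3)·ω_3^2

X[1] = 4.0000-1.7321i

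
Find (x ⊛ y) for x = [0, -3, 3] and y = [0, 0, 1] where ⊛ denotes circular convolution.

(x ⊛ y)[n] = Σ(m=0 to 2) x[m] · y[(n-m) mod 3]

Computing each output sample:
(x ⊛ y)[0] = -3
(x ⊛ y)[1] = 3
(x ⊛ y)[2] = 0

x ⊛ y = [-3, 3, 0]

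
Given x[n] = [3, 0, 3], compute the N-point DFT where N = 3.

X[k] = Σ(n=0 to 2) x[n] · ω_3^(nk)
where ω_3 = e^(-2πi/3)

Computing each X[k]:
X[0] = 6
X[1] = 1.5000+2.5981i
X[2] = 1.5000-2.5981i

X = [6, 1.5000+2.5981i, 1.5000-2.5981i]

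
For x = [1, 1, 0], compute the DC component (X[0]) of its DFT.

X[0] = Σ(n=0 to 2) x[n] · ω_3^0 = Σ x[n]
= (1) + (1) + (0)

X[0] = 2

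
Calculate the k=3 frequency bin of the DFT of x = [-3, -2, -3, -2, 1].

X[3] = Σ(n=0 to 4) x[n] · ω_5^(3n) where ω_5 = e^(-2πi/5)
= (-3)·ω_5^0 + (-2)·ω_5^3 + (-3)·ω_5^6 + (-2)·ω_5^9 + (1)·ω_5^12

X[3] = -3.7361-0.8123i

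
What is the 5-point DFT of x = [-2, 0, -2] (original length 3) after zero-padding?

Original 3-point DFT: [-4, -1.0000-1.7321i, -1.0000+1.7321i]
Zero-padded 5-point DFT provides frequency interpolation.

DFT_5([x, 0, ...]) = [-4, -0.3820+1.1756i, -2.6180-1.9021i, -2.6180+1.9021i, -0.3820-1.1756i]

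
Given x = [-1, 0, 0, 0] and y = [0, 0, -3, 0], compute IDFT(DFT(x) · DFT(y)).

(x ⊛ y)[n] = Σ(m=0 to 3) x[m] · y[(n-m) mod 4]

Computing each output sample:
(x ⊛ y)[0] = 0
(x ⊛ y)[1] = 0
(x ⊛ y)[2] = 3
(x ⊛ y)[3] = 0

x ⊛ y = [0, 0, 3, 0]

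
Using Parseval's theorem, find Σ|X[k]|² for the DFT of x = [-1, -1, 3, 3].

Parseval: Σ|x[n]|² = (1/N)Σ|X[k]|², so Σ|X[k]|² = N·Σ|x[n]|² = 4·20.0000

Σ|X[k]|² = N·Σ|x[n]|² = 4·20.0000 = 80.0000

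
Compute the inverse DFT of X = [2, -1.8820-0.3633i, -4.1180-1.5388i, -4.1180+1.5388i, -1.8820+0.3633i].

x[n] = (1/5) Σ(k=0 to 4) X[k] · e^(2πikn/5)

Computing each x[n]:
x[0] = -2
x[1] = 2
x[2] = 0
x[3] = 1
x[4] = 1

x = [-2, 2, 0, 1, 1]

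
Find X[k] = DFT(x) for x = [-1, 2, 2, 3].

X[k] = Σ(n=0 to 3) x[n] · ω_4^(nk)
where ω_4 = e^(-2πi/4)

Computing each X[k]:
X[0] = 6
X[1] = -3+1i
X[2] = -4
X[3] = -3-1i

X = [6, -3+1i, -4, -3-1i]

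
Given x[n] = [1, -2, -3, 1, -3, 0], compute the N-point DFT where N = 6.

X[k] = Σ(n=0 to 5) x[n] · ω_6^(nk)
where ω_6 = e^(-2πi/6)

Computing each X[k]:
X[0] = -6
X[1] = 2.0000+1.7321i
X[2] = 6.0000+1.7321i
X[3] = -4
X[4] = 6.0000-1.7321i
X[5] = 2.0000-1.7321i

X = [-6, 2.0000+1.7321i, 6.0000+1.7321i, -4, 6.0000-1.7321i, 2.0000-1.7321i]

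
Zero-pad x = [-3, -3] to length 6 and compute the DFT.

Original 2-point DFT: [-6, 0]
Zero-padded 6-point DFT provides frequency interpolation.

DFT_6([x, 0, ...]) = [-6, -4.5000+2.5981i, -1.5000+2.5981i, 0, -1.5000-2.5981i, -4.5000-2.5981i]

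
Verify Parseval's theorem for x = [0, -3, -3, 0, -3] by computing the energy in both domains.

Time domain:
Σ|x[n]|² = |0|² + |-3|² + |-3|² + |0|² + |-3|² = 27.0000

Frequency domain:
(1/5)Σ|X[k]|² = (1/5)(|-9|² + |0.5729+1.7634i|² + |3.9271-2.8532i|² + |3.9271+2.8532i|² + |0.5729-1.7634i|²) = (1/5)·135.0000 = 27.0000

Both sides agree, confirming Parseval's theorem.

Σ|x[n]|² = (1/N)Σ|X[k]|² = 27.0000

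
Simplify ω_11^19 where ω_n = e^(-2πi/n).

Since ω_11^11 = 1, powers reduce modulo 11.
19 mod 11 = 8
So ω_11^19 = ω_11^8 = e^(-2πi·8/11)

ω_11^19 = ω_11^8 = -0.1423+0.9898i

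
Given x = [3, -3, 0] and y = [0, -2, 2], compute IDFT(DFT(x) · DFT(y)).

(x ⊛ y)[n] = Σ(m=0 to 2) x[m] · y[(n-m) mod 3]

Computing each output sample:
(x ⊛ y)[0] = -6
(x ⊛ y)[1] = -6
(x ⊛ y)[2] = 12

x ⊛ y = [-6, -6, 12]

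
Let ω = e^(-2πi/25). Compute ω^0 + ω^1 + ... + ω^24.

Sum of all nth roots of unity equals 0 for n > 1 (geometric series with r ≠ 1).

0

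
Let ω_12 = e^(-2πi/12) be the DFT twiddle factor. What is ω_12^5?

ω_12^5 = e^(-2πi·5/12)
= cos(-2π·5/12) + i·sin(-2π·5/12)
= cos(-10π/12) + i·sin(-10π/12)

ω_12^5 = cos(-10π/12) + i·sin(-10π/12) = -0.8660-0.5000i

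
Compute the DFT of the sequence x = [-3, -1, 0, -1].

X[k] = Σ(n=0 to 3) x[n] · ω_4^(nk)
where ω_4 = e^(-2πi/4)

Computing each X[k]:
X[0] = -5
X[1] = -3
X[2] = -1
X[3] = -3

X = [-5, -3, -1, -3]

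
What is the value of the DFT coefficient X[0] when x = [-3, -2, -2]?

X[0] = Σ(n=0 to 2) x[n] · ω_3^0 = Σ x[n]
= (-3) + (-2) + (-2)

X[0] = -7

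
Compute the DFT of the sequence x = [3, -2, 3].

X[k] = Σ(n=0 to 2) x[n] · ω_3^(nk)
where ω_3 = e^(-2πi/3)

Computing each X[k]:
X[0] = 4
X[1] = 2.5000+4.3301i
X[2] = 2.5000-4.3301i

X = [4, 2.5000+4.3301i, 2.5000-4.3301i]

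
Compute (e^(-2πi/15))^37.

Since ω_15^15 = 1, powers reduce modulo 15.
37 mod 15 = 7
So ω_15^37 = ω_15^7 = e^(-2πi·7/15)

ω_15^37 = ω_15^7 = -0.9781-0.2079i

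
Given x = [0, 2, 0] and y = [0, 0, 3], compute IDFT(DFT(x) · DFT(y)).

(x ⊛ y)[n] = Σ(m=0 to 2) x[m] · y[(n-m) mod 3]

Computing each output sample:
(x ⊛ y)[0] = 6
(x ⊛ y)[1] = 0
(x ⊛ y)[2] = 0

x ⊛ y = [6, 0, 0]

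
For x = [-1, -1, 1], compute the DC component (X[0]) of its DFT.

X[0] = Σ(n=0 to 2) x[n] · ω_3^0 = Σ x[n]
= (-1) + (-1) + (1)

X[0] = -1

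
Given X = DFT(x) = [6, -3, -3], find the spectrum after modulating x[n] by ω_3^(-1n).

Modulation property: DFT(ω_3^(-1n)·x[n]) = X[(k-1) mod 3], so circularly shift X by 1 positions.

X[k-1] = [-3, 6, -3]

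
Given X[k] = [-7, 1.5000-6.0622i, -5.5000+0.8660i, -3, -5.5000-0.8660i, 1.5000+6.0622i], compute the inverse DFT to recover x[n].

x[n] = (1/6) Σ(k=0 to 5) X[k] · e^(2πikn/6)

Computing each x[n]:
x[0] = -3
x[1] = 2
x[2] = 1
x[3] = -3
x[4] = -3
x[5] = -1

x = [-3, 2, 1, -3, -3, -1]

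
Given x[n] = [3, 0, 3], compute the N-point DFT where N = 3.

X[k] = Σ(n=0 to 2) x[n] · ω_3^(nk)
where ω_3 = e^(-2πi/3)

Computing each X[k]:
X[0] = 6
X[1] = 1.5000+2.5981i
X[2] = 1.5000-2.5981i

X = [6, 1.5000+2.5981i, 1.5000-2.5981i]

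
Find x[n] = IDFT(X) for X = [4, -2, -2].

x[n] = (1/3) Σ(k=0 to 2) X[k] · e^(2πikn/3)

Computing each x[n]:
x[0] = 0
x[1] = 2
x[2] = 2

x = [0, 2, 2]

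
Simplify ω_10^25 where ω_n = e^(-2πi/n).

Since ω_10^10 = 1, powers reduce modulo 10.
25 mod 10 = 5
So ω_10^25 = ω_10^5 = e^(-2πi·5/10)

ω_10^25 = ω_10^5 = -1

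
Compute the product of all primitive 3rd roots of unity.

The primitive 3rd roots of unity are ω_3^k for k coprime to 3: k ∈ {1, 2}
Their product equals the constant term of the cyclotomic polynomial Φ_3(x) up to sign.
For n ≥ 3, the product of all primitive nth roots of unity is 1. (For n=1 it is 1; for n=2 it is -1.)

1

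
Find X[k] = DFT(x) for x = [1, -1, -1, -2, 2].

X[k] = Σ(n=0 to 4) x[n] · ω_5^(nk)
where ω_5 = e^(-2πi/5)

Computing each X[k]:
X[0] = -1
X[1] = 3.7361+2.2654i
X[2] = -0.7361+2.7144i
X[3] = -0.7361-2.7144i
X[4] = 3.7361-2.2654i

X = [-1, 3.7361+2.2654i, -0.7361+2.7144i, -0.7361-2.7144i, 3.7361-2.2654i]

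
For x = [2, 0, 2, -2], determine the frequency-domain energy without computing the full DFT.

Parseval: Σ|x[n]|² = (1/N)Σ|X[k]|², so Σ|X[k]|² = N·Σ|x[n]|² = 4·12.0000

Σ|X[k]|² = N·Σ|x[n]|² = 4·12.0000 = 48.0000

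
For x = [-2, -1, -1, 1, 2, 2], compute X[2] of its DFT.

X[2] = Σ(n=0 to 5) x[n] · ω_6^(2n) where ω_6 = e^(-2πi/6)
= (-2)·ω_6^0 + (-1)·ω_6^2 + (-1)·ω_6^4 + (1)·ω_6^6 + (2)·ω_6^8 + (2)·ω_6^10

X[2] = -2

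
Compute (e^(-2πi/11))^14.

Since ω_11^11 = 1, powers reduce modulo 11.
14 mod 11 = 3
So ω_11^14 = ω_11^3 = e^(-2πi·3/11)

ω_11^14 = ω_11^3 = -0.1423-0.9898i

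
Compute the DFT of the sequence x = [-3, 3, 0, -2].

X[k] = Σ(n=0 to 3) x[n] · ω_4^(nk)
where ω_4 = e^(-2πi/4)

Computing each X[k]:
X[0] = -2
X[1] = -3-5i
X[2] = -4
X[3] = -3+5i

X = [-2, -3-5i, -4, -3+5i]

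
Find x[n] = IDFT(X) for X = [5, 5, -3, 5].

x[n] = (1/4) Σ(k=0 to 3) X[k] · e^(2πikn/4)

Computing each x[n]:
x[0] = 3
x[1] = 2
x[2] = -2
x[3] = 2

x = [3, 2, -2, 2]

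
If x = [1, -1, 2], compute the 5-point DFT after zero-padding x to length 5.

Original 3-point DFT: [2, 0.5000+2.5981i, 0.5000-2.5981i]
Zero-padded 5-point DFT provides frequency interpolation.

DFT_5([x, 0, ...]) = [2, -0.9271-0.2245i, 2.4271+2.4899i, 2.4271-2.4899i, -0.9271+0.2245i]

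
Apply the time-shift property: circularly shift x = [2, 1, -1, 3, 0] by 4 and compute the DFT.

Time shift by 4: X_shifted[k] = ω_5^(4k) · X[k]
Shifted x = [1, -1, 3, 0, 2]

DFT(x[n-4]) = [5, -1.1180+1.0898i, 1.1180+4.6165i, 1.1180-4.6165i, -1.1180-1.0898i]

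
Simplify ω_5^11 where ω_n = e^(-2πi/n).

Since ω_5^5 = 1, powers reduce modulo 5.
11 mod 5 = 1
So ω_5^11 = ω_5^1 = e^(-2πi·1/5)

ω_5^11 = ω_5^1 = 0.3090-0.9511i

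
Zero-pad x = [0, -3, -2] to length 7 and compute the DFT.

Original 3-point DFT: [-5, 2.5000+0.8660i, 2.5000-0.8660i]
Zero-padded 7-point DFT provides frequency interpolation.

DFT_7([x, 0, ...]) = [-5, -1.4254+4.2954i, 2.4695+2.0570i, 1.4559-0.2620i, 1.4559+0.2620i, 2.4695-2.0570i, -1.4254-4.2954i]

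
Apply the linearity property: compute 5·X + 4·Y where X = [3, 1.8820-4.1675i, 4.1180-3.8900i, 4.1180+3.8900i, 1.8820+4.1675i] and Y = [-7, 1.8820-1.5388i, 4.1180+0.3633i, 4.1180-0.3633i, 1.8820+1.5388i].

By linearity: DFT(5x + 4y) = 5·DFT(x) + 4·DFT(y)
= 5·[3, 1.8820-4.1675i, 4.1180-3.8900i, 4.1180+3.8900i, 1.8820+4.1675i] + 4·[-7, 1.8820-1.5388i, 4.1180+0.3633i, 4.1180-0.3633i, 1.8820+1.5388i]

Computing element-wise:
Z[0] = 5·(3) + 4·(-7) = -13
Z[1] = 5·(1.8820-4.1675i) + 4·(1.8820-1.5388i) = 16.9380-26.9927i
Z[2] = 5·(4.1180-3.8900i) + 4·(4.1180+0.3633i) = 37.0620-17.9968i
Z[3] = 5·(4.1180+3.8900i) + 4·(4.1180-0.3633i) = 37.0620+17.9968i
Z[4] = 5·(1.8820+4.1675i) + 4·(1.8820+1.5388i) = 16.9380+26.9927i

DFT(5x + 4y) = 5·X + 4·Y = [-13, 16.9380-26.9927i, 37.0620-17.9968i, 37.0620+17.9968i, 16.9380+26.9927i]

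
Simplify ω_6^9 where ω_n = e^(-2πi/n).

Since ω_6^6 = 1, powers reduce modulo 6.
9 mod 6 = 3
So ω_6^9 = ω_6^3 = e^(-2πi·3/6)

ω_6^9 = ω_6^3 = -1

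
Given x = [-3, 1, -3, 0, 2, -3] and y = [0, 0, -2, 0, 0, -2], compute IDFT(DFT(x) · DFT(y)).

(x ⊛ y)[n] = Σ(m=0 to 5) x[m] · y[(n-m) mod 6]

Computing each output sample:
(x ⊛ y)[0] = -6
(x ⊛ y)[1] = 12
(x ⊛ y)[2] = 6
(x ⊛ y)[3] = -6
(x ⊛ y)[4] = 12
(x ⊛ y)[5] = 6

x ⊛ y = [-6, 12, 6, -6, 12, 6]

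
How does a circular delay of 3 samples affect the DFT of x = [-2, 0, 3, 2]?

Time shift by 3: X_shifted[k] = ω_4^(3k) · X[k]
Shifted x = [0, 3, 2, -2]

DFT(x[n-3]) = [3, -2-5i, 1, -2+5i]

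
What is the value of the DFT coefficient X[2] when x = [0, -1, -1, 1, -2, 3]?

X[2] = Σ(n=0 to 5) x[n] · ω_6^(2n) where ω_6 = e^(-2πi/6)
= (0)·ω_6^0 + (-1)·ω_6^2 + (-1)·ω_6^4 + (1)·ω_6^6 + (-2)·ω_6^8 + (3)·ω_6^10

X[2] = 1.5000+4.3301i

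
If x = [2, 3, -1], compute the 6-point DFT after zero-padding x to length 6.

Original 3-point DFT: [4, 1.0000-3.4641i, 1.0000+3.4641i]
Zero-padded 6-point DFT provides frequency interpolation.

DFT_6([x, 0, ...]) = [4, 4.0000-1.7321i, 1.0000-3.4641i, -2, 1.0000+3.4641i, 4.0000+1.7321i]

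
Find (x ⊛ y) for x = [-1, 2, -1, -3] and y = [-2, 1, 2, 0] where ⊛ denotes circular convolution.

(x ⊛ y)[n] = Σ(m=0 to 3) x[m] · y[(n-m) mod 4]

Computing each output sample:
(x ⊛ y)[0] = -3
(x ⊛ y)[1] = -11
(x ⊛ y)[2] = 2
(x ⊛ y)[3] = 9

x ⊛ y = [-3, -11, 2, 9]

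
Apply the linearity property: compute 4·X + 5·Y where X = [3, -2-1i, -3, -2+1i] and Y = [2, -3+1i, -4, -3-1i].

By linearity: DFT(4x + 5y) = 4·DFT(x) + 5·DFT(y)
= 4·[3, -2-1i, -3, -2+1i] + 5·[2, -3+1i, -4, -3-1i]

Computing element-wise:
Z[0] = 4·(3) + 5·(2) = 22
Z[1] = 4·(-2-1i) + 5·(-3+1i) = -23+1i
Z[2] = 4·(-3) + 5·(-4) = -32
Z[3] = 4·(-2+1i) + 5·(-3-1i) = -23-1i

DFT(4x + 5y) = 4·X + 5·Y = [22, -23+1i, -32, -23-1i]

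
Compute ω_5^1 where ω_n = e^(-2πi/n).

ω_5^1 = e^(-2πi·1/5)
= cos(-2π·1/5) + i·sin(-2π·1/5)
= cos(-2π/5) + i·sin(-2π/5)

ω_5^1 = cos(-2π/5) + i·sin(-2π/5) = 0.3090-0.9511i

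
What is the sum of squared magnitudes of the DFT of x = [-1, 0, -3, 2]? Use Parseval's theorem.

Parseval: Σ|x[n]|² = (1/N)Σ|X[k]|², so Σ|X[k]|² = N·Σ|x[n]|² = 4·14.0000

Σ|X[k]|² = N·Σ|x[n]|² = 4·14.0000 = 56.0000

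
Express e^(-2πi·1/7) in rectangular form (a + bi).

ω_7^1 = e^(-2πi·1/7)
= cos(-2π·1/7) + i·sin(-2π·1/7)
= cos(-2π/7) + i·sin(-2π/7)

ω_7^1 = cos(-2π/7) + i·sin(-2π/7) = 0.6235-0.7818i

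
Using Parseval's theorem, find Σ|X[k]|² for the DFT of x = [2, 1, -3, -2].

Parseval: Σ|x[n]|² = (1/N)Σ|X[k]|², so Σ|X[k]|² = N·Σ|x[n]|² = 4·18.0000

Σ|X[k]|² = N·Σ|x[n]|² = 4·18.0000 = 72.0000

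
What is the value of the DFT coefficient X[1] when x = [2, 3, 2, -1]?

X[1] = Σ(n=0 to 3) x[n] · ω_4^(1n) where ω_4 = e^(-2πi/4)
= (2)·ω_4^0 + (3)·ω_4^1 + (2)·ω_4^2 + (-1)·ω_4^3

X[1] = -4i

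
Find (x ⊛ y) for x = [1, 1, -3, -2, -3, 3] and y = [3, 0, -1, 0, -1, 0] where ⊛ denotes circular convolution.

(x ⊛ y)[n] = Σ(m=0 to 5) x[m] · y[(n-m) mod 6]

Computing each output sample:
(x ⊛ y)[0] = 9
(x ⊛ y)[1] = 2
(x ⊛ y)[2] = -7
(x ⊛ y)[3] = -10
(x ⊛ y)[4] = -7
(x ⊛ y)[5] = 10

x ⊛ y = [9, 2, -7, -10, -7, 10]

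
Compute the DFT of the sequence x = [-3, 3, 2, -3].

X[k] = Σ(n=0 to 3) x[n] · ω_4^(nk)
where ω_4 = e^(-2πi/4)

Computing each X[k]:
X[0] = -1
X[1] = -5-6i
X[2] = -1
X[3] = -5+6i

X = [-1, -5-6i, -1, -5+6i]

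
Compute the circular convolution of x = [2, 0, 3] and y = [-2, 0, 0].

(x ⊛ y)[n] = Σ(m=0 to 2) x[m] · y[(n-m) mod 3]

Computing each output sample:
(x ⊛ y)[0] = -4
(x ⊛ y)[1] = 0
(x ⊛ y)[2] = -6

x ⊛ y = [-4, 0, -6]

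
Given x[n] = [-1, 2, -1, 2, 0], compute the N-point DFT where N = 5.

X[k] = Σ(n=0 to 4) x[n] · ω_5^(nk)
where ω_5 = e^(-2πi/5)

Computing each X[k]:
X[0] = 2
X[1] = -1.1910-0.1388i
X[2] = -2.3090-4.0287i
X[3] = -2.3090+4.0287i
X[4] = -1.1910+0.1388i

X = [2, -1.1910-0.1388i, -2.3090-4.0287i, -2.3090+4.0287i, -1.1910+0.1388i]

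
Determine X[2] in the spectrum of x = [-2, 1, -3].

X[2] = Σ(n=0 to 2) x[n] · ω_3^(2n) where ω_3 = e^(-2πi/3)
= (-2)·ω_3^0 + (1)·ω_3^2 + (-3)·ω_3^4

X[2] = -1.0000+3.4641i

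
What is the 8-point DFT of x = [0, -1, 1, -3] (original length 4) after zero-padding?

Original 4-point DFT: [-3, -1-2i, 5, -1+2i]
Zero-padded 8-point DFT provides frequency interpolation.

DFT_8([x, 0, ...]) = [-3, 1.4142+1.8284i, -1-2i, -1.4142+3.8284i, 5, -1.4142-3.8284i, -1+2i, 1.4142-1.8284i]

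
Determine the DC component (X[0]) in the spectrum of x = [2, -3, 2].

X[0] = Σ(n=0 to 2) x[n] · ω_3^0 = Σ x[n]
= (2) + (-3) + (2)

X[0] = 1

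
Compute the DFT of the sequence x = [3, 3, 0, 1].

X[k] = Σ(n=0 to 3) x[n] · ω_4^(nk)
where ω_4 = e^(-2πi/4)

Computing each X[k]:
X[0] = 7
X[1] = 3-2i
X[2] = -1
X[3] = 3+2i

X = [7, 3-2i, -1, 3+2i]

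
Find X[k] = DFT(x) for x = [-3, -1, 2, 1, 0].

X[k] = Σ(n=0 to 4) x[n] · ω_5^(nk)
where ω_5 = e^(-2πi/5)

Computing each X[k]:
X[0] = -1
X[1] = -5.7361+0.3633i
X[2] = -1.2639+1.5388i
X[3] = -1.2639-1.5388i
X[4] = -5.7361-0.3633i

X = [-1, -5.7361+0.3633i, -1.2639+1.5388i, -1.2639-1.5388i, -5.7361-0.3633i]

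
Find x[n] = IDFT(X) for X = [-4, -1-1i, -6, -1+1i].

x[n] = (1/4) Σ(k=0 to 3) X[k] · e^(2πikn/4)

Computing each x[n]:
x[0] = -3
x[1] = 1
x[2] = -2
x[3] = 0

x = [-3, 1, -2, 0]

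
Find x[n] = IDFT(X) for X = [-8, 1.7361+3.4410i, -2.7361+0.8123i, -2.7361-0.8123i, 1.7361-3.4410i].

x[n] = (1/5) Σ(k=0 to 4) X[k] · e^(2πikn/5)

Computing each x[n]:
x[0] = -2
x[1] = -2
x[2] = -3
x[3] = -2
x[4] = 1

x = [-2, -2, -3, -2, 1]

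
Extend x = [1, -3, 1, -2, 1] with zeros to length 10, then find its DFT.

Original 5-point DFT: [-2, 1.1910+2.0409i, 2.3090+5.2043i, 2.3090-5.2043i, 1.1910-2.0409i]
Zero-padded 10-point DFT provides frequency interpolation.

DFT_10([x, 0, ...]) = [-2, -1.3090+2.1266i, 1.1910+2.0409i, -0.1910+1.3143i, 2.3090+5.2043i, 8, 2.3090-5.2043i, -0.1910-1.3143i, 1.1910-2.0409i, -1.3090-2.1266i]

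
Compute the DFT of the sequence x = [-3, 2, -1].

X[k] = Σ(n=0 to 2) x[n] · ω_3^(nk)
where ω_3 = e^(-2πi/3)

Computing each X[k]:
X[0] = -2
X[1] = -3.5000-2.5981i
X[2] = -3.5000+2.5981i

X = [-2, -3.5000-2.5981i, -3.5000+2.5981i]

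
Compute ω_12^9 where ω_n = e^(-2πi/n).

ω_12^9 = e^(-2πi·9/12)
= cos(-2π·9/12) + i·sin(-2π·9/12)
= cos(-18π/12) + i·sin(-18π/12)

ω_12^9 = cos(-18π/12) + i·sin(-18π/12) = 1i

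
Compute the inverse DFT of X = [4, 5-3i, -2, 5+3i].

x[n] = (1/4) Σ(k=0 to 3) X[k] · e^(2πikn/4)

Computing each x[n]:
x[0] = 3
x[1] = 3
x[2] = -2
x[3] = 0

x = [3, 3, -2, 0]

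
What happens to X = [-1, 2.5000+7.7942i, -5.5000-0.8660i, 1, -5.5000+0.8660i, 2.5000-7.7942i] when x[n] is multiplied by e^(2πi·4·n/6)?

Modulation property: DFT(ω_6^(-4n)·x[n]) = X[(k-4) mod 6], so circularly shift X by 4 positions.

X[k-4] = [-5.5000-0.8660i, 1, -5.5000+0.8660i, 2.5000-7.7942i, -1, 2.5000+7.7942i]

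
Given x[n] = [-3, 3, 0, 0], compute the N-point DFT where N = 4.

X[k] = Σ(n=0 to 3) x[n] · ω_4^(nk)
where ω_4 = e^(-2πi/4)

Computing each X[k]:
X[0] = 0
X[1] = -3-3i
X[2] = -6
X[3] = -3+3i

X = [0, -3-3i, -6, -3+3i]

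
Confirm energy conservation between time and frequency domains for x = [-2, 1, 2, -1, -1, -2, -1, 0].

Time domain:
Σ|x[n]|² = |-2|² + |1|² + |2|² + |-1|² + |-1|² + |-2|² + |-1|² + |0|² = 16.0000

Frequency domain:
(1/8)Σ|X[k]|² = (1/8)(|-4|² + |1.8284-4.4142i|² + |-4|² + |-3.8284+1.5858i|² + |0|² + |-3.8284-1.5858i|² + |-4|² + |1.8284+4.4142i|²) = (1/8)·128.0000 = 16.0000

Both sides agree, confirming Parseval's theorem.

Σ|x[n]|² = (1/N)Σ|X[k]|² = 16.0000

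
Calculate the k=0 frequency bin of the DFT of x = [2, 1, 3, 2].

X[0] = Σ(n=0 to 3) x[n] · ω_4^0 = Σ x[n]
= (2) + (1) + (3) + (2)

X[0] = 8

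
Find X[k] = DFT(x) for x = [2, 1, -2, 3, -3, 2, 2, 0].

X[k] = Σ(n=0 to 7) x[n] · ω_8^(nk)
where ω_8 = e^(-2πi/8)

Computing each X[k]:
X[0] = 5
X[1] = 2.1716+2.5858i
X[2] = -1
X[3] = 7.8284-5.4142i
X[4] = -7
X[5] = 7.8284+5.4142i
X[6] = -1
X[7] = 2.1716-2.5858i

X = [5, 2.1716+2.5858i, -1, 7.8284-5.4142i, -7, 7.8284+5.4142i, -1, 2.1716-2.5858i]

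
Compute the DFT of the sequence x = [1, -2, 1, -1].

X[k] = Σ(n=0 to 3) x[n] · ω_4^(nk)
where ω_4 = e^(-2πi/4)

Computing each X[k]:
X[0] = -1
X[1] = 1i
X[2] = 5
X[3] = -1i

X = [-1, 1i, 5, -1i]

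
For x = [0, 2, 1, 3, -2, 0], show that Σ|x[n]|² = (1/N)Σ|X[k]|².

Time domain:
Σ|x[n]|² = |0|² + |2|² + |1|² + |3|² + |-2|² + |0|² = 18.0000

Frequency domain:
(1/6)Σ|X[k]|² = (1/6)(|4|² + |-1.5000-4.3301i|² + |2.5000+0.8660i|² + |-6|² + |2.5000-0.8660i|² + |-1.5000+4.3301i|²) = (1/6)·108.0000 = 18.0000

Both sides agree, confirming Parseval's theorem.

Σ|x[n]|² = (1/N)Σ|X[k]|² = 18.0000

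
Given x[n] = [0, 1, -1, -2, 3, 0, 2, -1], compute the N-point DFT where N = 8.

X[k] = Σ(n=0 to 7) x[n] · ω_8^(nk)
where ω_8 = e^(-2πi/8)

Computing each X[k]:
X[0] = 2
X[1] = -1.5858+3.0000i
X[2] = 2-4i
X[3] = -4.4142-3.0000i
X[4] = 6
X[5] = -4.4142+3.0000i
X[6] = 2+4i
X[7] = -1.5858-3.0000i

X = [2, -1.5858+3.0000i, 2-4i, -4.4142-3.0000i, 6, -4.4142+3.0000i, 2+4i, -1.5858-3.0000i]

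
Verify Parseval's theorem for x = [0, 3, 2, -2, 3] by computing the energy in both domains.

Time domain:
Σ|x[n]|² = |0|² + |3|² + |2|² + |-2|² + |3|² = 26.0000

Frequency domain:
(1/5)Σ|X[k]|² = (1/5)(|6|² + |1.8541-2.3511i|² + |-4.8541+3.8042i|² + |-4.8541-3.8042i|² + |1.8541+2.3511i|²) = (1/5)·130.0000 = 26.0000

Both sides agree, confirming Parseval's theorem.

Σ|x[n]|² = (1/N)Σ|X[k]|² = 26.0000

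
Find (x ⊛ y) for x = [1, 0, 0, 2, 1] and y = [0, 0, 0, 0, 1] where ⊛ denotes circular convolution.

(x ⊛ y)[n] = Σ(m=0 to 4) x[m] · y[(n-m) mod 5]

Computing each output sample:
(x ⊛ y)[0] = 0
(x ⊛ y)[1] = 0
(x ⊛ y)[2] = 2
(x ⊛ y)[3] = 1
(x ⊛ y)[4] = 1

x ⊛ y = [0, 0, 2, 1, 1]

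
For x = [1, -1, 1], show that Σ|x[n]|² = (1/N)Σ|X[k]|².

Time domain:
Σ|x[n]|² = |1|² + |-1|² + |1|² = 3.0000

Frequency domain:
(1/3)Σ|X[k]|² = (1/3)(|1|² + |1.0000+1.7321i|² + |1.0000-1.7321i|²) = (1/3)·9.0000 = 3.0000

Both sides agree, confirming Parseval's theorem.

Σ|x[n]|² = (1/N)Σ|X[k]|² = 3.0000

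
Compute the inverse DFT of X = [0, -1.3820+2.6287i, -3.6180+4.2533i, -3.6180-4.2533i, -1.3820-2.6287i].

x[n] = (1/5) Σ(k=0 to 4) X[k] · e^(2πikn/5)

Computing each x[n]:
x[0] = -2
x[1] = -1
x[2] = 1
x[3] = -1
x[4] = 3

x = [-2, -1, 1, -1, 3]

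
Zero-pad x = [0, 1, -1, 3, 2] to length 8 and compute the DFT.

Original 5-point DFT: [5, -0.6910+3.3022i, -1.8090-3.2164i, -1.8090+3.2164i, -0.6910-3.3022i]
Zero-padded 8-point DFT provides frequency interpolation.

DFT_8([x, 0, ...]) = [5, -3.4142-1.8284i, 3+2i, -0.5858-3.8284i, -3, -0.5858+3.8284i, 3-2i, -3.4142+1.8284i]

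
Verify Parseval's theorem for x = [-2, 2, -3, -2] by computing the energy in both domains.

Time domain:
Σ|x[n]|² = |-2|² + |2|² + |-3|² + |-2|² = 21.0000

Frequency domain:
(1/4)Σ|X[k]|² = (1/4)(|-5|² + |1-4i|² + |-5|² + |1+4i|²) = (1/4)·84.0000 = 21.0000

Both sides agree, confirming Parseval's theorem.

Σ|x[n]|² = (1/N)Σ|X[k]|² = 21.0000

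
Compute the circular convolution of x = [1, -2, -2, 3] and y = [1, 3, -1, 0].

(x ⊛ y)[n] = Σ(m=0 to 3) x[m] · y[(n-m) mod 4]

Computing each output sample:
(x ⊛ y)[0] = 12
(x ⊛ y)[1] = -2
(x ⊛ y)[2] = -9
(x ⊛ y)[3] = -1

x ⊛ y = [12, -2, -9, -1]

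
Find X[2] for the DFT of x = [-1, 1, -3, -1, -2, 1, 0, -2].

X[2] = Σ(n=0 to 7) x[n] · ω_8^(2n) where ω_8 = e^(-2πi/8)
= (-1)·ω_8^0 + (1)·ω_8^2 + (-3)·ω_8^4 + (-1)·ω_8^6 + (-2)·ω_8^8 + (1)·ω_8^10 + (0)·ω_8^12 + (-2)·ω_8^14

X[2] = -5i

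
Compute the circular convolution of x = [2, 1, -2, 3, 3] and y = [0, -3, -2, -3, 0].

(x ⊛ y)[n] = Σ(m=0 to 4) x[m] · y[(n-m) mod 5]

Computing each output sample:
(x ⊛ y)[0] = -9
(x ⊛ y)[1] = -21
(x ⊛ y)[2] = -16
(x ⊛ y)[3] = -2
(x ⊛ y)[4] = -8

x ⊛ y = [-9, -21, -16, -2, -8]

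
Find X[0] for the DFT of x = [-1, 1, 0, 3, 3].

X[0] = Σ(n=0 to 4) x[n] · ω_5^0 = Σ x[n]
= (-1) + (1) + (0) + (3) + (3)

X[0] = 6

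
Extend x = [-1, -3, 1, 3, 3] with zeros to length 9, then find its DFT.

Original 5-point DFT: [3, -4.2361+6.8819i, 0.2361+1.6246i, 0.2361-1.6246i, -4.2361-6.8819i]
Zero-padded 9-point DFT provides frequency interpolation.

DFT_9([x, 0, ...]) = [3, -7.4436-2.6806i, -1.6625+7.1388i, 1.5000+0.8660i, 1.6061+2.0252i, 1.6061-2.0252i, 1.5000-0.8660i, -1.6625-7.1388i, -7.4436+2.6806i]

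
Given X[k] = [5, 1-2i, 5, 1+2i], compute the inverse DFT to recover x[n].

x[n] = (1/4) Σ(k=0 to 3) X[k] · e^(2πikn/4)

Computing each x[n]:
x[0] = 3
x[1] = 1
x[2] = 2
x[3] = -1

x = [3, 1, 2, -1]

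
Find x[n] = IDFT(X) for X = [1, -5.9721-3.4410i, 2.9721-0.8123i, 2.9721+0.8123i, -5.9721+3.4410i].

x[n] = (1/5) Σ(k=0 to 4) X[k] · e^(2πikn/5)

Computing each x[n]:
x[0] = -1
x[1] = 0
x[2] = 3
x[3] = 2
x[4] = -3

x = [-1, 0, 3, 2, -3]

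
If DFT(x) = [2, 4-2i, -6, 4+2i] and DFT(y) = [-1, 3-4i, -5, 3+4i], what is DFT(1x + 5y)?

By linearity: DFT(1x + 5y) = 1·DFT(x) + 5·DFT(y)
= 1·[2, 4-2i, -6, 4+2i] + 5·[-1, 3-4i, -5, 3+4i]

Computing element-wise:
Z[0] = 1·(2) + 5·(-1) = -3
Z[1] = 1·(4-2i) + 5·(3-4i) = 19-22i
Z[2] = 1·(-6) + 5·(-5) = -31
Z[3] = 1·(4+2i) + 5·(3+4i) = 19+22i

DFT(1x + 5y) = 1·X + 5·Y = [-3, 19-22i, -31, 19+22i]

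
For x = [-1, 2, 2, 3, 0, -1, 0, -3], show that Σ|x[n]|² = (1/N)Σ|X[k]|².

Time domain:
Σ|x[n]|² = |-1|² + |2|² + |2|² + |3|² + |0|² + |-1|² + |0|² + |-3|² = 28.0000

Frequency domain:
(1/8)Σ|X[k]|² = (1/8)(|2|² + |-3.1213-8.3640i|² + |-3-1i|² + |1.1213-4.3640i|² + |0|² + |1.1213+4.3640i|² + |-3+1i|² + |-3.1213+8.3640i|²) = (1/8)·224.0000 = 28.0000

Both sides agree, confirming Parseval's theorem.

Σ|x[n]|² = (1/N)Σ|X[k]|² = 28.0000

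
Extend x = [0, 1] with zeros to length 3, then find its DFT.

Original 2-point DFT: [1, -1]
Zero-padded 3-point DFT provides frequency interpolation.

DFT_3([x, 0, ...]) = [1, -0.5000-0.8660i, -0.5000+0.8660i]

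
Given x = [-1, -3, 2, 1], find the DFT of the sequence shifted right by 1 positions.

Time shift by 1: X_shifted[k] = ω_4^(1k) · X[k]
Shifted x = [1, -1, -3, 2]

DFT(x[n-1]) = [-1, 4+3i, -3, 4-3i]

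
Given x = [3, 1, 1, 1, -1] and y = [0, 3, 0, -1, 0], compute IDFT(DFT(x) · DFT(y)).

(x ⊛ y)[n] = Σ(m=0 to 4) x[m] · y[(n-m) mod 5]

Computing each output sample:
(x ⊛ y)[0] = -4
(x ⊛ y)[1] = 8
(x ⊛ y)[2] = 4
(x ⊛ y)[3] = 0
(x ⊛ y)[4] = 2

x ⊛ y = [-4, 8, 4, 0, 2]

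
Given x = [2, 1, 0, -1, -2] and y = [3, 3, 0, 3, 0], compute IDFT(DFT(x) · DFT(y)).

(x ⊛ y)[n] = Σ(m=0 to 4) x[m] · y[(n-m) mod 5]

Computing each output sample:
(x ⊛ y)[0] = 0
(x ⊛ y)[1] = 6
(x ⊛ y)[2] = -3
(x ⊛ y)[3] = 3
(x ⊛ y)[4] = -6

x ⊛ y = [0, 6, -3, 3, -6]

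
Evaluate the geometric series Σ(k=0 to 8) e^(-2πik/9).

Sum of all nth roots of unity equals 0 for n > 1 (geometric series with r ≠ 1).

0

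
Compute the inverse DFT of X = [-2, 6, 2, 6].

x[n] = (1/4) Σ(k=0 to 3) X[k] · e^(2πikn/4)

Computing each x[n]:
x[0] = 3
x[1] = -1
x[2] = -3
x[3] = -1

x = [3, -1, -3, -1]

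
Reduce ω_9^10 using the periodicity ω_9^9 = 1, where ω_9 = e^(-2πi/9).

Since ω_9^9 = 1, powers reduce modulo 9.
10 mod 9 = 1
So ω_9^10 = ω_9^1 = e^(-2πi·1/9)

ω_9^10 = ω_9^1 = 0.7660-0.6428i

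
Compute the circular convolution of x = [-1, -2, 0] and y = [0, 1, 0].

(x ⊛ y)[n] = Σ(m=0 to 2) x[m] · y[(n-m) mod 3]

Computing each output sample:
(x ⊛ y)[0] = 0
(x ⊛ y)[1] = -1
(x ⊛ y)[2] = -2

x ⊛ y = [0, -1, -2]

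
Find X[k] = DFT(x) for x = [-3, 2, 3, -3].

X[k] = Σ(n=0 to 3) x[n] · ω_4^(nk)
where ω_4 = e^(-2πi/4)

Computing each X[k]:
X[0] = -1
X[1] = -6-5i
X[2] = 1
X[3] = -6+5i

X = [-1, -6-5i, 1, -6+5i]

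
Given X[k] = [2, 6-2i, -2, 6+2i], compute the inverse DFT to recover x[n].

x[n] = (1/4) Σ(k=0 to 3) X[k] · e^(2πikn/4)

Computing each x[n]:
x[0] = 3
x[1] = 2
x[2] = -3
x[3] = 0

x = [3, 2, -3, 0]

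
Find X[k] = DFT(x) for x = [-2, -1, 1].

X[k] = Σ(n=0 to 2) x[n] · ω_3^(nk)
where ω_3 = e^(-2πi/3)

Computing each X[k]:
X[0] = -2
X[1] = -2.0000+1.7321i
X[2] = -2.0000-1.7321i

X = [-2, -2.0000+1.7321i, -2.0000-1.7321i]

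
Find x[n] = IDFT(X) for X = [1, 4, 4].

x[n] = (1/3) Σ(k=0 to 2) X[k] · e^(2πikn/3)

Computing each x[n]:
x[0] = 3
x[1] = -1
x[2] = -1

x = [3, -1, -1]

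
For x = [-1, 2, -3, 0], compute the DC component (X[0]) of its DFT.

X[0] = Σ(n=0 to 3) x[n] · ω_4^0 = Σ x[n]
= (-1) + (2) + (-3) + (0)

X[0] = -2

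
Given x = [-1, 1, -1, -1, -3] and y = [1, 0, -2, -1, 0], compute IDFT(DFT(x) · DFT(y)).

(x ⊛ y)[n] = Σ(m=0 to 4) x[m] · y[(n-m) mod 5]

Computing each output sample:
(x ⊛ y)[0] = 2
(x ⊛ y)[1] = 8
(x ⊛ y)[2] = 4
(x ⊛ y)[3] = -2
(x ⊛ y)[4] = -2

x ⊛ y = [2, 8, 4, -2, -2]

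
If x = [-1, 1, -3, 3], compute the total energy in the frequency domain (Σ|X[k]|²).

Parseval: Σ|x[n]|² = (1/N)Σ|X[k]|², so Σ|X[k]|² = N·Σ|x[n]|² = 4·20.0000

Σ|X[k]|² = N·Σ|x[n]|² = 4·20.0000 = 80.0000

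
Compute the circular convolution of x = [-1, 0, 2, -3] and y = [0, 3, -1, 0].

(x ⊛ y)[n] = Σ(m=0 to 3) x[m] · y[(n-m) mod 4]

Computing each output sample:
(x ⊛ y)[0] = -11
(x ⊛ y)[1] = 0
(x ⊛ y)[2] = 1
(x ⊛ y)[3] = 6

x ⊛ y = [-11, 0, 1, 6]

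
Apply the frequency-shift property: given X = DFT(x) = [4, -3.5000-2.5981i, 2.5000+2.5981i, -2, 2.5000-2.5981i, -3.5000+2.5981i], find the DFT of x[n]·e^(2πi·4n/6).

Modulation property: DFT(ω_6^(-4n)·x[n]) = X[(k-4) mod 6], so circularly shift X by 4 positions.

X[k-4] = [2.5000+2.5981i, -2, 2.5000-2.5981i, -3.5000+2.5981i, 4, -3.5000-2.5981i]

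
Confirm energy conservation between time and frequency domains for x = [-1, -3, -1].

Time domain:
Σ|x[n]|² = |-1|² + |-3|² + |-1|² = 11.0000

Frequency domain:
(1/3)Σ|X[k]|² = (1/3)(|-5|² + |1.0000+1.7321i|² + |1.0000-1.7321i|²) = (1/3)·33.0000 = 11.0000

Both sides agree, confirming Parseval's theorem.

Σ|x[n]|² = (1/N)Σ|X[k]|² = 11.0000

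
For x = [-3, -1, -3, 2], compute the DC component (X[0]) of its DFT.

X[0] = Σ(n=0 to 3) x[n] · ω_4^0 = Σ x[n]
= (-3) + (-1) + (-3) + (2)

X[0] = -5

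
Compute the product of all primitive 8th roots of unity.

The primitive 8th roots of unity are ω_8^k for k coprime to 8: k ∈ {1, 3, 5, 7}
Their product equals the constant term of the cyclotomic polynomial Φ_8(x) up to sign.
For n ≥ 3, the product of all primitive nth roots of unity is 1. (For n=1 it is 1; for n=2 it is -1.)

1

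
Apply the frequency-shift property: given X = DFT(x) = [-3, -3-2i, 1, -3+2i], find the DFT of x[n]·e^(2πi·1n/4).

Modulation property: DFT(ω_4^(-1n)·x[n]) = X[(k-1) mod 4], so circularly shift X by 1 positions.

X[k-1] = [-3+2i, -3, -3-2i, 1]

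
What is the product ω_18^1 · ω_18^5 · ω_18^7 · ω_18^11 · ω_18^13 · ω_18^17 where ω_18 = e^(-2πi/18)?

The primitive 18th roots of unity are ω_18^k for k coprime to 18: k ∈ {1, 5, 7, 11, 13, 17}
Their product equals the constant term of the cyclotomic polynomial Φ_18(x) up to sign.
For n ≥ 3, the product of all primitive nth roots of unity is 1. (For n=1 it is 1; for n=2 it is -1.)

1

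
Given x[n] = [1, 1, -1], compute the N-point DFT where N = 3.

X[k] = Σ(n=0 to 2) x[n] · ω_3^(nk)
where ω_3 = e^(-2πi/3)

Computing each X[k]:
X[0] = 1
X[1] = 1.0000-1.7321i
X[2] = 1.0000+1.7321i

X = [1, 1.0000-1.7321i, 1.0000+1.7321i]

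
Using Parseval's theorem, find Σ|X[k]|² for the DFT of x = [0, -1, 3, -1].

Parseval: Σ|x[n]|² = (1/N)Σ|X[k]|², so Σ|X[k]|² = N·Σ|x[n]|² = 4·11.0000

Σ|X[k]|² = N·Σ|x[n]|² = 4·11.0000 = 44.0000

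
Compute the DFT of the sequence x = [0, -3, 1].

X[k] = Σ(n=0 to 2) x[n] · ω_3^(nk)
where ω_3 = e^(-2πi/3)

Computing each X[k]:
X[0] = -2
X[1] = 1.0000+3.4641i
X[2] = 1.0000-3.4641i

X = [-2, 1.0000+3.4641i, 1.0000-3.4641i]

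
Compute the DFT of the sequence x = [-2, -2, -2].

X[k] = Σ(n=0 to 2) x[n] · ω_3^(nk)
where ω_3 = e^(-2πi/3)

Computing each X[k]:
X[0] = -6
X[1] = 0
X[2] = 0

X = [-6, 0, 0]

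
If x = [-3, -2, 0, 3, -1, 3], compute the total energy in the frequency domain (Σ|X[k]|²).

Parseval: Σ|x[n]|² = (1/N)Σ|X[k]|², so Σ|X[k]|² = N·Σ|x[n]|² = 6·32.0000

Σ|X[k]|² = N·Σ|x[n]|² = 6·32.0000 = 192.0000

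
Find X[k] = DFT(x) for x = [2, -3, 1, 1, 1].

X[k] = Σ(n=0 to 4) x[n] · ω_5^(nk)
where ω_5 = e^(-2πi/5)

Computing each X[k]:
X[0] = 2
X[1] = -0.2361+3.8042i
X[2] = 4.2361+2.3511i
X[3] = 4.2361-2.3511i
X[4] = -0.2361-3.8042i

X = [2, -0.2361+3.8042i, 4.2361+2.3511i, 4.2361-2.3511i, -0.2361-3.8042i]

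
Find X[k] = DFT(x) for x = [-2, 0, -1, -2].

X[k] = Σ(n=0 to 3) x[n] · ω_4^(nk)
where ω_4 = e^(-2πi/4)

Computing each X[k]:
X[0] = -5
X[1] = -1-2i
X[2] = -1
X[3] = -1+2i

X = [-5, -1-2i, -1, -1+2i]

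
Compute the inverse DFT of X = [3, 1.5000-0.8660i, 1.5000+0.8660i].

x[n] = (1/3) Σ(k=0 to 2) X[k] · e^(2πikn/3)

Computing each x[n]:
x[0] = 2
x[1] = 1
x[2] = 0

x = [2, 1, 0]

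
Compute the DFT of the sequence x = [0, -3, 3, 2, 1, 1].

X[k] = Σ(n=0 to 5) x[n] · ω_6^(nk)
where ω_6 = e^(-2πi/6)

Computing each X[k]:
X[0] = 4
X[1] = -5.0000+1.7321i
X[2] = 1.0000+5.1962i
X[3] = 4
X[4] = 1.0000-5.1962i
X[5] = -5.0000-1.7321i

X = [4, -5.0000+1.7321i, 1.0000+5.1962i, 4, 1.0000-5.1962i, -5.0000-1.7321i]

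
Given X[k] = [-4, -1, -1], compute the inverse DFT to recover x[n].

x[n] = (1/3) Σ(k=0 to 2) X[k] · e^(2πikn/3)

Computing each x[n]:
x[0] = -2
x[1] = -1
x[2] = -1

x = [-2, -1, -1]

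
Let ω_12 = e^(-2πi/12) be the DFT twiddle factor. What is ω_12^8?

ω_12^8 = e^(-2πi·8/12)
= cos(-2π·8/12) + i·sin(-2π·8/12)
= cos(-16π/12) + i·sin(-16π/12)

ω_12^8 = cos(-16π/12) + i·sin(-16π/12) = -0.5000+0.8660i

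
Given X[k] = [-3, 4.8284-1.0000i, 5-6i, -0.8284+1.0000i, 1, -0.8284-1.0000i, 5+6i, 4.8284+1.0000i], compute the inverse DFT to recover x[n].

x[n] = (1/8) Σ(k=0 to 7) X[k] · e^(2πikn/8)

Computing each x[n]:
x[0] = 2
x[1] = 2
x[2] = -1
x[3] = -3
x[4] = 0
x[5] = 0
x[6] = -2
x[7] = -1

x = [2, 2, -1, -3, 0, 0, -2, -1]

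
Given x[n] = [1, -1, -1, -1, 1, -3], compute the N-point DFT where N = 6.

X[k] = Σ(n=0 to 5) x[n] · ω_6^(nk)
where ω_6 = e^(-2πi/6)

Computing each X[k]:
X[0] = -4
X[1] = 0
X[2] = 2.0000-3.4641i
X[3] = 6
X[4] = 2.0000+3.4641i
X[5] = 0

X = [-4, 0, 2.0000-3.4641i, 6, 2.0000+3.4641i, 0]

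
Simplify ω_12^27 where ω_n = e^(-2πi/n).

Since ω_12^12 = 1, powers reduce modulo 12.
27 mod 12 = 3
So ω_12^27 = ω_12^3 = e^(-2πi·3/12)

ω_12^27 = ω_12^3 = -1i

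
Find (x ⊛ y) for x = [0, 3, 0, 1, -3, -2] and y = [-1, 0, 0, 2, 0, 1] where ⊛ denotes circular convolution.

(x ⊛ y)[n] = Σ(m=0 to 5) x[m] · y[(n-m) mod 6]

Computing each output sample:
(x ⊛ y)[0] = 5
(x ⊛ y)[1] = -9
(x ⊛ y)[2] = -3
(x ⊛ y)[3] = -4
(x ⊛ y)[4] = 7
(x ⊛ y)[5] = 2

x ⊛ y = [5, -9, -3, -4, 7, 2]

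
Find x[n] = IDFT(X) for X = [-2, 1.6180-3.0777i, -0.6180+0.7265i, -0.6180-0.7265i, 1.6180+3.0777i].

x[n] = (1/5) Σ(k=0 to 4) X[k] · e^(2πikn/5)

Computing each x[n]:
x[0] = 0
x[1] = 1
x[2] = 0
x[3] = -2
x[4] = -1

x = [0, 1, 0, -2, -1]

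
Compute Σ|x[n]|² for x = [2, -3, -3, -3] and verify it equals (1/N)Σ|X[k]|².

Time domain:
Σ|x[n]|² = |2|² + |-3|² + |-3|² + |-3|² = 31.0000

Frequency domain:
(1/4)Σ|X[k]|² = (1/4)(|-7|² + |5|² + |5|² + |5|²) = (1/4)·124.0000 = 31.0000

Both sides agree, confirming Parseval's theorem.

Σ|x[n]|² = (1/N)Σ|X[k]|² = 31.0000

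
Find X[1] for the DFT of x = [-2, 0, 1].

X[1] = Σ(n=0 to 2) x[n] · ω_3^(1n) where ω_3 = e^(-2πi/3)
= (-2)·ω_3^0 + (0)·ω_3^1 + (1)·ω_3^2

X[1] = -2.5000+0.8660i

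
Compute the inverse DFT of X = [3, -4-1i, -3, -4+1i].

x[n] = (1/4) Σ(k=0 to 3) X[k] · e^(2πikn/4)

Computing each x[n]:
x[0] = -2
x[1] = 2
x[2] = 2
x[3] = 1

x = [-2, 2, 2, 1]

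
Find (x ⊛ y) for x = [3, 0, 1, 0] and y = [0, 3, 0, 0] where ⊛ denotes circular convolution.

(x ⊛ y)[n] = Σ(m=0 to 3) x[m] · y[(n-m) mod 4]

Computing each output sample:
(x ⊛ y)[0] = 0
(x ⊛ y)[1] = 9
(x ⊛ y)[2] = 0
(x ⊛ y)[3] = 3

x ⊛ y = [0, 9, 0, 3]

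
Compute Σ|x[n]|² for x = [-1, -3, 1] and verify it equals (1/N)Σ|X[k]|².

Time domain:
Σ|x[n]|² = |-1|² + |-3|² + |1|² = 11.0000

Frequency domain:
(1/3)Σ|X[k]|² = (1/3)(|-3|² + |3.4641i|² + |-3.4641i|²) = (1/3)·33.0000 = 11.0000

Both sides agree, confirming Parseval's theorem.

Σ|x[n]|² = (1/N)Σ|X[k]|² = 11.0000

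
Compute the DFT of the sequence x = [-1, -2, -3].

X[k] = Σ(n=0 to 2) x[n] · ω_3^(nk)
where ω_3 = e^(-2πi/3)

Computing each X[k]:
X[0] = -6
X[1] = 1.5000-0.8660i
X[2] = 1.5000+0.8660i

X = [-6, 1.5000-0.8660i, 1.5000+0.8660i]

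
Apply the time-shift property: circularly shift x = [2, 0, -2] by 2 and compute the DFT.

Time shift by 2: X_shifted[k] = ω_3^(2k) · X[k]
Shifted x = [0, -2, 2]

DFT(x[n-2]) = [0, 3.4641i, -3.4641i]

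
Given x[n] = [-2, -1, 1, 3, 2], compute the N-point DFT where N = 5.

X[k] = Σ(n=0 to 4) x[n] · ω_5^(nk)
where ω_5 = e^(-2πi/5)

Computing each X[k]:
X[0] = 3
X[1] = -4.9271+4.0287i
X[2] = -1.5729-0.1388i
X[3] = -1.5729+0.1388i
X[4] = -4.9271-4.0287i

X = [3, -4.9271+4.0287i, -1.5729-0.1388i, -1.5729+0.1388i, -4.9271-4.0287i]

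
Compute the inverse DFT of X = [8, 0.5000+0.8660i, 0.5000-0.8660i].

x[n] = (1/3) Σ(k=0 to 2) X[k] · e^(2πikn/3)

Computing each x[n]:
x[0] = 3
x[1] = 2
x[2] = 3

x = [3, 2, 3]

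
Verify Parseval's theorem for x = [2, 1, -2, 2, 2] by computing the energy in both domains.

Time domain:
Σ|x[n]|² = |2|² + |1|² + |-2|² + |2|² + |2|² = 17.0000

Frequency domain:
(1/5)Σ|X[k]|² = (1/5)(|5|² + |2.9271+3.3022i|² + |-0.4271-3.2164i|² + |-0.4271+3.2164i|² + |2.9271-3.3022i|²) = (1/5)·85.0000 = 17.0000

Both sides agree, confirming Parseval's theorem.

Σ|x[n]|² = (1/N)Σ|X[k]|² = 17.0000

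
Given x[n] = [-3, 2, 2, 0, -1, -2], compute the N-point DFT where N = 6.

X[k] = Σ(n=0 to 5) x[n] · ω_6^(nk)
where ω_6 = e^(-2πi/6)

Computing each X[k]:
X[0] = -2
X[1] = -3.5000-6.0622i
X[2] = -3.5000-0.8660i
X[3] = -2
X[4] = -3.5000+0.8660i
X[5] = -3.5000+6.0622i

X = [-2, -3.5000-6.0622i, -3.5000-0.8660i, -2, -3.5000+0.8660i, -3.5000+6.0622i]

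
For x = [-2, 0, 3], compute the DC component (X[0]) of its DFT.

X[0] = Σ(n=0 to 2) x[n] · ω_3^0 = Σ x[n]
= (-2) + (0) + (3)

X[0] = 1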